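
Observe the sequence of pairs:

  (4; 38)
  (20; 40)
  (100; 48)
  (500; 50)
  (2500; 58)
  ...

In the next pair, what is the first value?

12500

First value: ×5 each step, so 4, 20, 100, 500, 2500 → 12500.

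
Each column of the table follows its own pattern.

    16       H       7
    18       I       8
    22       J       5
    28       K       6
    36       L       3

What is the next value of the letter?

Letter goes H, I, J, K, L → M (letters move forward 1 place in the alphabet).

M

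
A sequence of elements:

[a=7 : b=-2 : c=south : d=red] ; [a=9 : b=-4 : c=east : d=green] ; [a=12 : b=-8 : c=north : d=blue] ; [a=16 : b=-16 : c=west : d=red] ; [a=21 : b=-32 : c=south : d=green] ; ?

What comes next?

A: 7, 9, 12, 16, 21 → 27 (differences are 2, 3, 4, … (increasing by 1 each time)).
B — ×2 each step: -2, -4, -8, -16, -32 → -64.
C: south, east, north, west, south → east (repeats south → east → north → west).
D: red, green, blue, red, green → blue (repeats red → green → blue).
Putting it together: [a=27 : b=-64 : c=east : d=blue].

[a=27 : b=-64 : c=east : d=blue]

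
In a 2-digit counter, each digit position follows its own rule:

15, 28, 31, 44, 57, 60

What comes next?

First digit: +1 each step, mod 10; 1, 2, 3, 4, 5, 6 → 7.
Second digit: 5, 8, 1, 4, 7, 0 → 3 (+3 each step, mod 10).
Combining the parts gives 73.

73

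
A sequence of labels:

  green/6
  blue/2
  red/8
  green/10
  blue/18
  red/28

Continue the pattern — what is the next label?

Colour: repeats green → blue → red; green, blue, red, green, blue, red → green.
Second component — each term is the sum of the two before it: 6, 2, 8, 10, 18, 28 → 46.
Combining the parts gives green/46.

green/46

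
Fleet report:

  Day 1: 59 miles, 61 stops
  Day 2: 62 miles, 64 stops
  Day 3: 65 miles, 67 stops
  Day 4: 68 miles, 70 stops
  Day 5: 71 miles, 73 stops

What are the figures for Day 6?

74 miles, 76 stops

Miles: 59, 62, 65, 68, 71 → 74 (+3 each step).
Stops: 61, 64, 67, 70, 73 → 76 (always 2 more than the miles).
Putting it together: 74 miles, 76 stops.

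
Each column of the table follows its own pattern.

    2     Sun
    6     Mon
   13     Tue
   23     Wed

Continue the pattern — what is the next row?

First component: differences are 4, 7, 10, … (increasing by 3 each time), so 2, 6, 13, 23 → 36.
Day — runs through the weekdays Mon→Sun: Sun, Mon, Tue, Wed → Thu.
Combining the parts gives 36  Thu.

36  Thu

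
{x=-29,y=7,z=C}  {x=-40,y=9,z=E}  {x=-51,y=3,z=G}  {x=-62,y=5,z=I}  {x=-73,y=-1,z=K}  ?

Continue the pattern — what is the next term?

X: −11 each step; -29, -40, -51, -62, -73 → -84.
Y goes 7, 9, 3, 5, -1 → 1 (alternating steps +2, −6, +2, −6, …).
Z: letters move forward 2 places in the alphabet, so C, E, G, I, K → M.
Combining the parts gives {x=-84,y=1,z=M}.

{x=-84,y=1,z=M}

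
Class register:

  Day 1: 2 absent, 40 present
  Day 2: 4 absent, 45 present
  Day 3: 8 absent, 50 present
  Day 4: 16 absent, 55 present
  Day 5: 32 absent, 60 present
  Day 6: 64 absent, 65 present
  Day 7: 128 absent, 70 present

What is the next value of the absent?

256

Absent goes 2, 4, 8, 16, 32, 64, 128 → 256 (×2 each step).
Present: 40, 45, 50, 55, 60, 65, 70 → 75 (+5 each step).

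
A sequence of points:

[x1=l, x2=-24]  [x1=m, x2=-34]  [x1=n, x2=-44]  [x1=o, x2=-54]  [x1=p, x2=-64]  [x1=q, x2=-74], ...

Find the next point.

X1 — letters move forward 1 place in the alphabet: l, m, n, o, p, q → r.
X2 — −10 each step: -24, -34, -44, -54, -64, -74 → -84.
Putting it together: [x1=r, x2=-84].

[x1=r, x2=-84]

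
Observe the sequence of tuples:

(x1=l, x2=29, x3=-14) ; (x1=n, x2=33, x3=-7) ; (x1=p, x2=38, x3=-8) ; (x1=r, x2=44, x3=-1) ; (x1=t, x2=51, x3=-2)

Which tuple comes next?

For the x1, letters move forward 2 places in the alphabet: l, n, p, r, t → v.
For the x2, differences are 4, 5, 6, … (increasing by 1 each time): 29, 33, 38, 44, 51 → 59.
X3 goes -14, -7, -8, -1, -2 → 5 (alternating steps +7, −1, +7, −1, …).
Combining the parts gives (x1=v, x2=59, x3=5).

(x1=v, x2=59, x3=5)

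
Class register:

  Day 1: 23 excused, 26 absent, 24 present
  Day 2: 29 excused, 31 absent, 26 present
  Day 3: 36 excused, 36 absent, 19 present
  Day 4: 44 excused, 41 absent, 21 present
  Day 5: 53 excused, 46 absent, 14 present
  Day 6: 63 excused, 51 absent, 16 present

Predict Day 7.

Excused: differences are 6, 7, 8, … (increasing by 1 each time), so 23, 29, 36, 44, 53, 63 → 74.
Absent goes 26, 31, 36, 41, 46, 51 → 56 (+5 each step).
For the present, alternating steps +2, −7, +2, −7, …: 24, 26, 19, 21, 14, 16 → 9.
So the next row is 74 excused, 56 absent, 9 present.

74 excused, 56 absent, 9 present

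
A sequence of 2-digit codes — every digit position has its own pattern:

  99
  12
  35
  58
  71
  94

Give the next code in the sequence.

17

For the first digit, +2 each step, mod 10: 9, 1, 3, 5, 7, 9 → 1.
Second digit: +3 each step, mod 10; 9, 2, 5, 8, 1, 4 → 7.
Putting it together: 17.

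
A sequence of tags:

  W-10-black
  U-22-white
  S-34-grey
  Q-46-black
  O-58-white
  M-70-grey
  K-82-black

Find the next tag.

I-94-white

For the letter, letters move back 2 places in the alphabet: W, U, S, Q, O, M, K → I.
For the second component, +12 each step: 10, 22, 34, 46, 58, 70, 82 → 94.
Shade: black, white, grey, black, white, grey, black → white (repeats black → white → grey).
Putting it together: I-94-white.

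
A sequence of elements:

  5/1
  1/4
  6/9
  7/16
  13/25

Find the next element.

20/36

First coordinate goes 5, 1, 6, 7, 13 → 20 (each term is the sum of the two before it).
For the second coordinate, differences are 3, 5, 7, … (increasing by 2 each time): 1, 4, 9, 16, 25 → 36.
Putting it together: 20/36.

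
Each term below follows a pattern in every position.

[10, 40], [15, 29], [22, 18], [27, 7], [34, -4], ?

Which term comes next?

First value: 10, 15, 22, 27, 34 → 39 (alternating steps +5, +7, +5, +7, …).
For the second value, −11 each step: 40, 29, 18, 7, -4 → -15.
Combining the parts gives [39, -15].

[39, -15]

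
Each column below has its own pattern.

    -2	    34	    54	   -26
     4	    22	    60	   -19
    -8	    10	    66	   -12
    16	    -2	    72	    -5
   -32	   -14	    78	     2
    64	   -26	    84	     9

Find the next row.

-128  -38  90  16

First component — ×(-2) each step: -2, 4, -8, 16, -32, 64 → -128.
Second component: −12 each step, so 34, 22, 10, -2, -14, -26 → -38.
For the third component, +6 each step: 54, 60, 66, 72, 78, 84 → 90.
Fourth component: +7 each step; -26, -19, -12, -5, 2, 9 → 16.
So the next row is -128  -38  90  16.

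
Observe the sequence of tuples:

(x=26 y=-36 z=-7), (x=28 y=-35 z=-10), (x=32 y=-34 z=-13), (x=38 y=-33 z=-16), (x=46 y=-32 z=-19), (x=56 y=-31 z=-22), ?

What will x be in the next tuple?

X: 26, 28, 32, 38, 46, 56 → 68 (differences are 2, 4, 6, … (increasing by 2 each time)).

68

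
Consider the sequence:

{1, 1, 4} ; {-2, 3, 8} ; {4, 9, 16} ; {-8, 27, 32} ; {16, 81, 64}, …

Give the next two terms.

{-32, 243, 128}, {64, 729, 256}

First part: ×(-2) each step, so 1, -2, 4, -8, 16 → -32 → 64.
Second part: ×3 each step, so 1, 3, 9, 27, 81 → 243 → 729.
For the third part, ×2 each step: 4, 8, 16, 32, 64 → 128 → 256.
So the next two terms are {-32, 243, 128} and {64, 729, 256}.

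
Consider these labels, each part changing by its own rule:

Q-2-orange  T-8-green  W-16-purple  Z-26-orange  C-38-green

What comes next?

F-52-purple

Letter: Q, T, W, Z, C → F (letters move forward 3 places in the alphabet, wrapping Z→A).
Second component: differences are 6, 8, 10, … (increasing by 2 each time), so 2, 8, 16, 26, 38 → 52.
Colour: repeats orange → green → purple, so orange, green, purple, orange, green → purple.
So the next label is F-52-purple.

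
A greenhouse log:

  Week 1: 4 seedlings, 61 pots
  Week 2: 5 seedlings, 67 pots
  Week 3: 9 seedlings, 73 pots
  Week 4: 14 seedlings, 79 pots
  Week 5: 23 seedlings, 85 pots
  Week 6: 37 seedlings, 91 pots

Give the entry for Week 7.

Seedlings: each term is the sum of the two before it, so 4, 5, 9, 14, 23, 37 → 60.
Pots — +6 each step: 61, 67, 73, 79, 85, 91 → 97.
So the next record is 60 seedlings, 97 pots.

60 seedlings, 97 pots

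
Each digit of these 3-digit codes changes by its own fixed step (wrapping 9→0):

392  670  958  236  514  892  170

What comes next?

458

For the first digit, +3 each step, mod 10: 3, 6, 9, 2, 5, 8, 1 → 4.
Second digit: −2 each step, mod 10, so 9, 7, 5, 3, 1, 9, 7 → 5.
Third digit — −2 each step, mod 10: 2, 0, 8, 6, 4, 2, 0 → 8.
So the next code is 458.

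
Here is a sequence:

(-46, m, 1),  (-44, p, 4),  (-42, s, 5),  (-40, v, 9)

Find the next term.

(-38, y, 14)

First component: -46, -44, -42, -40 → -38 (+2 each step).
Letter: m, p, s, v → y (letters move forward 3 places in the alphabet).
Third component: 1, 4, 5, 9 → 14 (each term is the sum of the two before it).
So the next term is (-38, y, 14).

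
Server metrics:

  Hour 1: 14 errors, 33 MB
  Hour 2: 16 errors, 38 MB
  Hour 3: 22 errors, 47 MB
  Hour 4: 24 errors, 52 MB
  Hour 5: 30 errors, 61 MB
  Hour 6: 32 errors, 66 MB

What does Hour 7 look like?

38 errors, 75 MB

Errors: alternating steps +2, +6, +2, +6, …, so 14, 16, 22, 24, 30, 32 → 38.
MB — alternating steps +5, +9, +5, +9, …: 33, 38, 47, 52, 61, 66 → 75.
Putting it together: 38 errors, 75 MB.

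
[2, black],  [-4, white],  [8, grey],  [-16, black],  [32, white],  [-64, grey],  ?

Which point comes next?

[128, black]

First coordinate — ×(-2) each step: 2, -4, 8, -16, 32, -64 → 128.
Shade — repeats black → white → grey: black, white, grey, black, white, grey → black.
So the next point is [128, black].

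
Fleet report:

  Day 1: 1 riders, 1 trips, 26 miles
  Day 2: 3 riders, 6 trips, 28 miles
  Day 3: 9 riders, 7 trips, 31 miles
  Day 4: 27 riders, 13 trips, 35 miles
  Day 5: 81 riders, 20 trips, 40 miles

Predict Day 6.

243 riders, 33 trips, 46 miles

Riders: ×3 each step, so 1, 3, 9, 27, 81 → 243.
Trips goes 1, 6, 7, 13, 20 → 33 (each term is the sum of the two before it).
Miles: differences are 2, 3, 4, … (increasing by 1 each time), so 26, 28, 31, 35, 40 → 46.
Combining the parts gives 243 riders, 33 trips, 46 miles.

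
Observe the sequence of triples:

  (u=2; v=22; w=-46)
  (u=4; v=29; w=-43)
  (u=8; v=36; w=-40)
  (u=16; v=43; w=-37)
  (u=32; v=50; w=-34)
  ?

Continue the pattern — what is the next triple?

U goes 2, 4, 8, 16, 32 → 64 (×2 each step).
V: 22, 29, 36, 43, 50 → 57 (+7 each step).
For the w, +3 each step: -46, -43, -40, -37, -34 → -31.
Combining the parts gives (u=64; v=57; w=-31).

(u=64; v=57; w=-31)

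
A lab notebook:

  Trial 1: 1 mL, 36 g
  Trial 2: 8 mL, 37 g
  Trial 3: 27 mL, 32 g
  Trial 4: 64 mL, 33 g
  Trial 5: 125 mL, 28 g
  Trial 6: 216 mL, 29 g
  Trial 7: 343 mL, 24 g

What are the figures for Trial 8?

512 mL, 25 g

ML — perfect cubes: 1³, 2³, 3³, …: 1, 8, 27, 64, 125, 216, 343 → 512.
G goes 36, 37, 32, 33, 28, 29, 24 → 25 (alternating steps +1, −5, +1, −5, …).
So the next row is 512 mL, 25 g.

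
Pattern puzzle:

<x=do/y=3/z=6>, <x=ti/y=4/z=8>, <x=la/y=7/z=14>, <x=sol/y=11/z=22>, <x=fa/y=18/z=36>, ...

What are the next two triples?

<x=mi/y=29/z=58>, <x=re/y=47/z=94>

X: runs backward through the solfège scale do→ti, so do, ti, la, sol, fa → mi → re.
Y: 3, 4, 7, 11, 18 → 29 → 47 (each term is the sum of the two before it).
Z: always 2 × the y, so 6, 8, 14, 22, 36 → 58 → 94.
So the next two triples are <x=mi/y=29/z=58> and <x=re/y=47/z=94>.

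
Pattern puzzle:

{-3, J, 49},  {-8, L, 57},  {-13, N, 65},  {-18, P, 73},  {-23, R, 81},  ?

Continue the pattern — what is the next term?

First component: −5 each step; -3, -8, -13, -18, -23 → -28.
Letter goes J, L, N, P, R → T (letters move forward 2 places in the alphabet).
Third component: 49, 57, 65, 73, 81 → 89 (+8 each step).
So the next term is {-28, T, 89}.

{-28, T, 89}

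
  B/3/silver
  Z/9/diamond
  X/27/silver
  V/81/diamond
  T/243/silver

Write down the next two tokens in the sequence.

Letter: letters move back 2 places in the alphabet, wrapping A→Z, so B, Z, X, V, T → R → P.
Second component: ×3 each step, so 3, 9, 27, 81, 243 → 729 → 2187.
Rank — alternates silver ↔ diamond: silver, diamond, silver, diamond, silver → diamond → silver.
Putting the parts together: R/729/diamond and then P/2187/silver.

R/729/diamond, P/2187/silver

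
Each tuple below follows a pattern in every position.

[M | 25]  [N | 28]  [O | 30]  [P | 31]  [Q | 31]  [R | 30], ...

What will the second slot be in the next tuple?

28

Second slot goes 25, 28, 30, 31, 31, 30 → 28 (differences are 3, 2, 1, … (decreasing by 1 each time)).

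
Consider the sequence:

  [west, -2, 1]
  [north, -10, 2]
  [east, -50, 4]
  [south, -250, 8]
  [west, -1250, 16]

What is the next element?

Direction — repeats west → north → east → south: west, north, east, south, west → north.
Second component goes -2, -10, -50, -250, -1250 → -6250 (×5 each step).
Third component goes 1, 2, 4, 8, 16 → 32 (×2 each step).
Combining the parts gives [north, -6250, 32].

[north, -6250, 32]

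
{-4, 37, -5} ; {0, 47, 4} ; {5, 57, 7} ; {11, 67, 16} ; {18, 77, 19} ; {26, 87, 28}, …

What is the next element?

First slot — differences are 4, 5, 6, … (increasing by 1 each time): -4, 0, 5, 11, 18, 26 → 35.
Second slot: +10 each step, so 37, 47, 57, 67, 77, 87 → 97.
Third slot: alternating steps +9, +3, +9, +3, …; -5, 4, 7, 16, 19, 28 → 31.
Combining the parts gives {35, 97, 31}.

{35, 97, 31}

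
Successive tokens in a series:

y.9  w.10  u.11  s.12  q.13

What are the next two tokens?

o.14 then m.15

Letter: letters move back 2 places in the alphabet, so y, w, u, s, q → o → m.
Second component: 9, 10, 11, 12, 13 → 14 → 15 (+1 each step).
Putting the parts together: o.14 and then m.15.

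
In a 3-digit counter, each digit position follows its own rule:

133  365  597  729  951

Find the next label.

183

First digit: +2 each step, mod 10, so 1, 3, 5, 7, 9 → 1.
For the second digit, +3 each step, mod 10: 3, 6, 9, 2, 5 → 8.
Third digit: 3, 5, 7, 9, 1 → 3 (+2 each step, mod 10).
Putting it together: 183.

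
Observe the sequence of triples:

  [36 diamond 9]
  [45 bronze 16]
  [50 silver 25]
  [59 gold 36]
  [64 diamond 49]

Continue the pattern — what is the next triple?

[73 bronze 64]

First entry: alternating steps +9, +5, +9, +5, …, so 36, 45, 50, 59, 64 → 73.
For the rank, repeats diamond → bronze → silver → gold: diamond, bronze, silver, gold, diamond → bronze.
Third entry: perfect squares: 3², 4², 5², …; 9, 16, 25, 36, 49 → 64.
Putting it together: [73 bronze 64].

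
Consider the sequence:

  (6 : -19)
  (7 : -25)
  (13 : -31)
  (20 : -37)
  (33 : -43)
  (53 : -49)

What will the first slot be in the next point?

86

First slot: each term is the sum of the two before it, so 6, 7, 13, 20, 33, 53 → 86.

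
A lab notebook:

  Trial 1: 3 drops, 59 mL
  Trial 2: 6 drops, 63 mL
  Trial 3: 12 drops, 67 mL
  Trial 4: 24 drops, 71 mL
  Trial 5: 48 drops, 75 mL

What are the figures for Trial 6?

96 drops, 79 mL

Drops: 3, 6, 12, 24, 48 → 96 (×2 each step).
ML: 59, 63, 67, 71, 75 → 79 (+4 each step).
So the next row is 96 drops, 79 mL.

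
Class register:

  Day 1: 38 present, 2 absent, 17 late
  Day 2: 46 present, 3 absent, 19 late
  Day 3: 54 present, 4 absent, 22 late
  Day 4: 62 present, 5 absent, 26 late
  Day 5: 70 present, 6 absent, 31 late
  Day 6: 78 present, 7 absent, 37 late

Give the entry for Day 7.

For the present, +8 each step: 38, 46, 54, 62, 70, 78 → 86.
Absent: 2, 3, 4, 5, 6, 7 → 8 (+1 each step).
Late: differences are 2, 3, 4, … (increasing by 1 each time), so 17, 19, 22, 26, 31, 37 → 44.
So the next line is 86 present, 8 absent, 44 late.

86 present, 8 absent, 44 late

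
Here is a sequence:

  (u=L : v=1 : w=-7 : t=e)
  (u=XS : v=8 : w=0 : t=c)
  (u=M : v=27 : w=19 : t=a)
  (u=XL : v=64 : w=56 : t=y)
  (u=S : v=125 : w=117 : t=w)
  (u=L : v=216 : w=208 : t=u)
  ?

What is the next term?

U goes L, XS, M, XL, S, L → XS (repeats L → XS → M → XL → S).
V: perfect cubes: 1³, 2³, 3³, …; 1, 8, 27, 64, 125, 216 → 343.
W: -7, 0, 19, 56, 117, 208 → 335 (always 8 less than the v).
T: letters move back 2 places in the alphabet, wrapping A→Z, so e, c, a, y, w, u → s.
So the next term is (u=XS : v=343 : w=335 : t=s).

(u=XS : v=343 : w=335 : t=s)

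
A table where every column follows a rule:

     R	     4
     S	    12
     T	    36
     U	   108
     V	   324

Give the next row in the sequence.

W  972

Letter: letters move forward 1 place in the alphabet, so R, S, T, U, V → W.
Second component: ×3 each step, so 4, 12, 36, 108, 324 → 972.
Putting it together: W  972.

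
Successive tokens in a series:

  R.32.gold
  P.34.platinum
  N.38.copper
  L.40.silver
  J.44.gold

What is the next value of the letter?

H

Letter: letters move back 2 places in the alphabet; R, P, N, L, J → H.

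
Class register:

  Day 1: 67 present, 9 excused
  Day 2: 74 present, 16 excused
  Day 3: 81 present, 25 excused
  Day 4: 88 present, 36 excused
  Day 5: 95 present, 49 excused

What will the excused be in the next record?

For the present, +7 each step: 67, 74, 81, 88, 95 → 102.
For the excused, perfect squares: 3², 4², 5², …: 9, 16, 25, 36, 49 → 64.

64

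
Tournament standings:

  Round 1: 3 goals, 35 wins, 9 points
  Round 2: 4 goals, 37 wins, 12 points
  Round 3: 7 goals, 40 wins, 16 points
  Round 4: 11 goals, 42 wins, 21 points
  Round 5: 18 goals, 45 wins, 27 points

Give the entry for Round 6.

29 goals, 47 wins, 34 points

Goals: 3, 4, 7, 11, 18 → 29 (each term is the sum of the two before it).
Wins: alternating steps +2, +3, +2, +3, …, so 35, 37, 40, 42, 45 → 47.
For the points, differences are 3, 4, 5, … (increasing by 1 each time): 9, 12, 16, 21, 27 → 34.
Putting it together: 29 goals, 47 wins, 34 points.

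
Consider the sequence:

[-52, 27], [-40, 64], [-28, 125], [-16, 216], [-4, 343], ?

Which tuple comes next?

First coordinate: +12 each step; -52, -40, -28, -16, -4 → 8.
For the second coordinate, perfect cubes: 3³, 4³, 5³, …: 27, 64, 125, 216, 343 → 512.
Combining the parts gives [8, 512].

[8, 512]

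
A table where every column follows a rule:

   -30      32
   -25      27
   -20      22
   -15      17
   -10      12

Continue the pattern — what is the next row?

-5  7

First component: +5 each step, so -30, -25, -20, -15, -10 → -5.
For the second component, together with the first component always sums to 2: 32, 27, 22, 17, 12 → 7.
Putting it together: -5  7.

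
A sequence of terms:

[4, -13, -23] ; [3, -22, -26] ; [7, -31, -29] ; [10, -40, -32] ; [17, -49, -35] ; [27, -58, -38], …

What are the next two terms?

First slot: each term is the sum of the two before it, so 4, 3, 7, 10, 17, 27 → 44 → 71.
Second slot goes -13, -22, -31, -40, -49, -58 → -67 → -76 (−9 each step).
For the third slot, −3 each step: -23, -26, -29, -32, -35, -38 → -41 → -44.
Putting the parts together: [44, -67, -41] and then [71, -76, -44].

[44, -67, -41], [71, -76, -44]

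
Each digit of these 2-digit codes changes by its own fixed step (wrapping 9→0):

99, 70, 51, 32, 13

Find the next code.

94

First digit — −2 each step, mod 10: 9, 7, 5, 3, 1 → 9.
For the second digit, +1 each step, mod 10: 9, 0, 1, 2, 3 → 4.
Combining the parts gives 94.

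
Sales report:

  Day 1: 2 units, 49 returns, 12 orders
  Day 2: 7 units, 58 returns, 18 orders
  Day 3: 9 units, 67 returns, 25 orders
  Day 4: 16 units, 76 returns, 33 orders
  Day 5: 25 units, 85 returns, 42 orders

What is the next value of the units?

Units — each term is the sum of the two before it: 2, 7, 9, 16, 25 → 41.

41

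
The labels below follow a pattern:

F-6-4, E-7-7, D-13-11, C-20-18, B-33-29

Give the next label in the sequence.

A-53-47

Letter — letters move back 1 place in the alphabet: F, E, D, C, B → A.
Second component: each term is the sum of the two before it; 6, 7, 13, 20, 33 → 53.
Third component goes 4, 7, 11, 18, 29 → 47 (each term is the sum of the two before it).
Putting it together: A-53-47.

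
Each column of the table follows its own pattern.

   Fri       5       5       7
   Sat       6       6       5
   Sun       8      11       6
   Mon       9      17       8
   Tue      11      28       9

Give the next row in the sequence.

For the day, runs through the weekdays Mon→Sun: Fri, Sat, Sun, Mon, Tue → Wed.
Second component: alternating steps +1, +2, +1, +2, …; 5, 6, 8, 9, 11 → 12.
Third component — each term is the sum of the two before it: 5, 6, 11, 17, 28 → 45.
Fourth component: always the previous value of the second component, so 7, 5, 6, 8, 9 → 11.
Putting it together: Wed  12  45  11.

Wed  12  45  11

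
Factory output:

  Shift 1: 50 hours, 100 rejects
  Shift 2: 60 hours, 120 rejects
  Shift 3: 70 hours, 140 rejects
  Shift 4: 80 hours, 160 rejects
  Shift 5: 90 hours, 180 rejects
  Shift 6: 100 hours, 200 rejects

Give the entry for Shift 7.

110 hours, 220 rejects

Hours goes 50, 60, 70, 80, 90, 100 → 110 (+10 each step).
Rejects: always 2 × the hours, so 100, 120, 140, 160, 180, 200 → 220.
Combining the parts gives 110 hours, 220 rejects.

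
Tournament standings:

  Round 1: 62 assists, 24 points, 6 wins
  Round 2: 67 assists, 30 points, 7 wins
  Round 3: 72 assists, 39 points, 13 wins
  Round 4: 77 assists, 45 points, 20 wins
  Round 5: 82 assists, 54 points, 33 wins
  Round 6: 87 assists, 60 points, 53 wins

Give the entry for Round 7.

92 assists, 69 points, 86 wins

Assists: +5 each step, so 62, 67, 72, 77, 82, 87 → 92.
Points: alternating steps +6, +9, +6, +9, …; 24, 30, 39, 45, 54, 60 → 69.
Wins — each term is the sum of the two before it: 6, 7, 13, 20, 33, 53 → 86.
Putting it together: 92 assists, 69 points, 86 wins.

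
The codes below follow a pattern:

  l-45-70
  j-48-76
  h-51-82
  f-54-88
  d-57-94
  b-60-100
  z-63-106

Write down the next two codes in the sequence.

Letter: l, j, h, f, d, b, z → x → v (letters move back 2 places in the alphabet, wrapping A→Z).
Second component: +3 each step; 45, 48, 51, 54, 57, 60, 63 → 66 → 69.
Third component goes 70, 76, 82, 88, 94, 100, 106 → 112 → 118 (+6 each step).
Putting the parts together: x-66-112 and then v-69-118.

x-66-112, v-69-118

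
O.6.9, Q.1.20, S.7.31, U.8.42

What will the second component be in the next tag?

Second component — each term is the sum of the two before it: 6, 1, 7, 8 → 15.

15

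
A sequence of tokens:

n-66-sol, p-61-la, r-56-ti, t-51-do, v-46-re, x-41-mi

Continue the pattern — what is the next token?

z-36-fa

Letter: letters move forward 2 places in the alphabet; n, p, r, t, v, x → z.
Second component goes 66, 61, 56, 51, 46, 41 → 36 (−5 each step).
Note: runs through the solfège scale do→ti, so sol, la, ti, do, re, mi → fa.
Putting it together: z-36-fa.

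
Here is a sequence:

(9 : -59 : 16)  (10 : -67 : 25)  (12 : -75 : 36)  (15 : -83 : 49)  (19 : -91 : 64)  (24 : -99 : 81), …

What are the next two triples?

First coordinate: differences are 1, 2, 3, … (increasing by 1 each time); 9, 10, 12, 15, 19, 24 → 30 → 37.
Second coordinate: -59, -67, -75, -83, -91, -99 → -107 → -115 (−8 each step).
Third coordinate: perfect squares: 4², 5², 6², …; 16, 25, 36, 49, 64, 81 → 100 → 121.
Putting the parts together: (30 : -107 : 100) and then (37 : -115 : 121).

(30 : -107 : 100), (37 : -115 : 121)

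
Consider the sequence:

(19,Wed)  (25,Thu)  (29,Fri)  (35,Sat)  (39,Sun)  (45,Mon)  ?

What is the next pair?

First part: alternating steps +6, +4, +6, +4, …; 19, 25, 29, 35, 39, 45 → 49.
For the day, runs through the weekdays Mon→Sun: Wed, Thu, Fri, Sat, Sun, Mon → Tue.
Combining the parts gives (49,Tue).

(49,Tue)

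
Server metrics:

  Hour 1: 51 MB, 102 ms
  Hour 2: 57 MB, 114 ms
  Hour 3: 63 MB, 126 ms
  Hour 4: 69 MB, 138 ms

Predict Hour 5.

MB — +6 each step: 51, 57, 63, 69 → 75.
Ms — always 2 × the MB: 102, 114, 126, 138 → 150.
Combining the parts gives 75 MB, 150 ms.

75 MB, 150 ms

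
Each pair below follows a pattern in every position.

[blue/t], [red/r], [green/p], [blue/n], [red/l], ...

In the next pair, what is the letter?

j

For the letter, letters move back 2 places in the alphabet: t, r, p, n, l → j.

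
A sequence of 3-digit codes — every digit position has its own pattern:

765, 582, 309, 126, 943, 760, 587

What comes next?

First digit: 7, 5, 3, 1, 9, 7, 5 → 3 (−2 each step, mod 10).
Second digit goes 6, 8, 0, 2, 4, 6, 8 → 0 (+2 each step, mod 10).
For the third digit, −3 each step, mod 10: 5, 2, 9, 6, 3, 0, 7 → 4.
So the next code is 304.

304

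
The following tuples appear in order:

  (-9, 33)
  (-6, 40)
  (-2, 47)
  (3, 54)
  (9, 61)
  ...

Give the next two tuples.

(16, 68), (24, 75)

First value goes -9, -6, -2, 3, 9 → 16 → 24 (differences are 3, 4, 5, … (increasing by 1 each time)).
Second value: +7 each step, so 33, 40, 47, 54, 61 → 68 → 75.
Putting the parts together: (16, 68) and then (24, 75).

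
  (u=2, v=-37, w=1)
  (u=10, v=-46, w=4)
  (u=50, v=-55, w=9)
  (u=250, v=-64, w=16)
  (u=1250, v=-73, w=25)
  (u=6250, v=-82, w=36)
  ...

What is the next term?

(u=31250, v=-91, w=49)

U: ×5 each step, so 2, 10, 50, 250, 1250, 6250 → 31250.
V: -37, -46, -55, -64, -73, -82 → -91 (−9 each step).
W: 1, 4, 9, 16, 25, 36 → 49 (perfect squares: 1², 2², 3², …).
Combining the parts gives (u=31250, v=-91, w=49).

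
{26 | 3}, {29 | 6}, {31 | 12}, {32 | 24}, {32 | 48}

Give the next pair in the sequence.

First value goes 26, 29, 31, 32, 32 → 31 (differences are 3, 2, 1, … (decreasing by 1 each time)).
Second value: 3, 6, 12, 24, 48 → 96 (×2 each step).
So the next pair is {31 | 96}.

{31 | 96}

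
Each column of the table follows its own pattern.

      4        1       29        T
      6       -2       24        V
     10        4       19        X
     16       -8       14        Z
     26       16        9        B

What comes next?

For the first component, each term is the sum of the two before it: 4, 6, 10, 16, 26 → 42.
Second component: ×(-2) each step, so 1, -2, 4, -8, 16 → -32.
Third component: −5 each step, so 29, 24, 19, 14, 9 → 4.
Letter — letters move forward 2 places in the alphabet, wrapping Z→A: T, V, X, Z, B → D.
Putting it together: 42  -32  4  D.

42  -32  4  D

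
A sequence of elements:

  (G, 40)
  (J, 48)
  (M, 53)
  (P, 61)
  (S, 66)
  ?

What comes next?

(V, 74)

Letter: letters move forward 3 places in the alphabet; G, J, M, P, S → V.
For the second slot, alternating steps +8, +5, +8, +5, …: 40, 48, 53, 61, 66 → 74.
Putting it together: (V, 74).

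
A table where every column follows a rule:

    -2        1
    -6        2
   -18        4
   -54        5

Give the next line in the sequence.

-162  7

For the first component, ×3 each step: -2, -6, -18, -54 → -162.
For the second component, alternating steps +1, +2, +1, +2, …: 1, 2, 4, 5 → 7.
Putting it together: -162  7.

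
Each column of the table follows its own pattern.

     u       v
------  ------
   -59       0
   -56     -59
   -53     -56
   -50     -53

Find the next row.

-47  -50

For the column u, +3 each step: -59, -56, -53, -50 → -47.
Column v: always the previous value of the column u, so 0, -59, -56, -53 → -50.
Putting it together: -47  -50.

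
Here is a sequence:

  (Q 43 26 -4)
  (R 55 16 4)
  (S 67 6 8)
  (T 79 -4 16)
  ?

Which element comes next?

(U 91 -14 20)

Letter: letters move forward 1 place in the alphabet, so Q, R, S, T → U.
Second value: +12 each step, so 43, 55, 67, 79 → 91.
For the third value, −10 each step: 26, 16, 6, -4 → -14.
Fourth value goes -4, 4, 8, 16 → 20 (alternating steps +8, +4, +8, +4, …).
Putting it together: (U 91 -14 20).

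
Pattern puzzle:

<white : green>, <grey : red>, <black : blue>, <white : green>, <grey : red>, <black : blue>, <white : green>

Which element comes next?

Shade — repeats white → grey → black: white, grey, black, white, grey, black, white → grey.
Colour: repeats green → red → blue; green, red, blue, green, red, blue, green → red.
So the next element is <grey : red>.

<grey : red>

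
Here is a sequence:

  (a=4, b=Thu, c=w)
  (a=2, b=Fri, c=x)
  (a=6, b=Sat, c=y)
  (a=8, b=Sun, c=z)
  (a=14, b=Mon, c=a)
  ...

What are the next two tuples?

A: each term is the sum of the two before it; 4, 2, 6, 8, 14 → 22 → 36.
B: runs through the weekdays Mon→Sun, so Thu, Fri, Sat, Sun, Mon → Tue → Wed.
C: letters move forward 1 place in the alphabet, wrapping Z→A; w, x, y, z, a → b → c.
So the next two tuples are (a=22, b=Tue, c=b) and (a=36, b=Wed, c=c).

(a=22, b=Tue, c=b), (a=36, b=Wed, c=c)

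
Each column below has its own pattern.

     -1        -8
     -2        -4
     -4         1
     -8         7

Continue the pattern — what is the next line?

-16  14

First component — ×2 each step: -1, -2, -4, -8 → -16.
Second component: differences are 4, 5, 6, … (increasing by 1 each time), so -8, -4, 1, 7 → 14.
Putting it together: -16  14.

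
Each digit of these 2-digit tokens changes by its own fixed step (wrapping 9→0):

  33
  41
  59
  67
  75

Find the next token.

First digit — +1 each step, mod 10: 3, 4, 5, 6, 7 → 8.
Second digit: −2 each step, mod 10, so 3, 1, 9, 7, 5 → 3.
Combining the parts gives 83.

83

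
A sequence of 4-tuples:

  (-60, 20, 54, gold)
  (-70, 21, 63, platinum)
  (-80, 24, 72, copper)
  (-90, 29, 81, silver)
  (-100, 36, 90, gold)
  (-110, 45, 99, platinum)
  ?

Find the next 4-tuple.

(-120, 56, 108, copper)

First part: −10 each step, so -60, -70, -80, -90, -100, -110 → -120.
Second part — differences are 1, 3, 5, … (increasing by 2 each time): 20, 21, 24, 29, 36, 45 → 56.
Third part goes 54, 63, 72, 81, 90, 99 → 108 (+9 each step).
Metal: repeats gold → platinum → copper → silver, so gold, platinum, copper, silver, gold, platinum → copper.
So the next 4-tuple is (-120, 56, 108, copper).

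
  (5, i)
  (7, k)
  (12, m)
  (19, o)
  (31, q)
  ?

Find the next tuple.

First coordinate goes 5, 7, 12, 19, 31 → 50 (each term is the sum of the two before it).
Letter: i, k, m, o, q → s (letters move forward 2 places in the alphabet).
So the next tuple is (50, s).

(50, s)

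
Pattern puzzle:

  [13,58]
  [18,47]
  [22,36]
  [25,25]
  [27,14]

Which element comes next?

[28,3]

First part — differences are 5, 4, 3, … (decreasing by 1 each time): 13, 18, 22, 25, 27 → 28.
Second part: −11 each step, so 58, 47, 36, 25, 14 → 3.
Combining the parts gives [28,3].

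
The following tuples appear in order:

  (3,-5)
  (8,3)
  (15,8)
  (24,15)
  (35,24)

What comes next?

(48,35)

First component: differences are 5, 7, 9, … (increasing by 2 each time), so 3, 8, 15, 24, 35 → 48.
Second component goes -5, 3, 8, 15, 24 → 35 (always the previous value of the first component).
So the next tuple is (48,35).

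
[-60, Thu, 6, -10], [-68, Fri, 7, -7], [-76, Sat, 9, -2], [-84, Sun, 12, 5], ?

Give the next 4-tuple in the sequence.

First slot — −8 each step: -60, -68, -76, -84 → -92.
Day — runs through the weekdays Mon→Sun: Thu, Fri, Sat, Sun → Mon.
Third slot: differences are 1, 2, 3, … (increasing by 1 each time), so 6, 7, 9, 12 → 16.
Fourth slot: differences are 3, 5, 7, … (increasing by 2 each time); -10, -7, -2, 5 → 14.
Combining the parts gives [-92, Mon, 16, 14].

[-92, Mon, 16, 14]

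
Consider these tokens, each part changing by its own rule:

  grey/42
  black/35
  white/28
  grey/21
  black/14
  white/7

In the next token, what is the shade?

Shade goes grey, black, white, grey, black, white → grey (repeats grey → black → white).
Second component goes 42, 35, 28, 21, 14, 7 → 0 (−7 each step).

grey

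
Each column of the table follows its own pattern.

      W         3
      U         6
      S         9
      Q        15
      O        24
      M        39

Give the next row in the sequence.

Letter — letters move back 2 places in the alphabet: W, U, S, Q, O, M → K.
For the second component, each term is the sum of the two before it: 3, 6, 9, 15, 24, 39 → 63.
Combining the parts gives K  63.

K  63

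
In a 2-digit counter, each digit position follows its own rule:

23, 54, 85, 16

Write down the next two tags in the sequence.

47, 78

First digit goes 2, 5, 8, 1 → 4 → 7 (+3 each step, mod 10).
Second digit goes 3, 4, 5, 6 → 7 → 8 (+1 each step, mod 10).
So the next two tags are 47 and 78.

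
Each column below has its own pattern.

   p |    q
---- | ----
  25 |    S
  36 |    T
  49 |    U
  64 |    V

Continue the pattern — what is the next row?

81  W

Column p: perfect squares: 5², 6², 7², …; 25, 36, 49, 64 → 81.
Column q: letters move forward 1 place in the alphabet; S, T, U, V → W.
Combining the parts gives 81  W.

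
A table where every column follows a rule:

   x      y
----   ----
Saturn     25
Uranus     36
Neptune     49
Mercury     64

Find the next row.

Venus  81

For the column x, runs through the planets Mercury→Neptune: Saturn, Uranus, Neptune, Mercury → Venus.
For the column y, perfect squares: 5², 6², 7², …: 25, 36, 49, 64 → 81.
Putting it together: Venus  81.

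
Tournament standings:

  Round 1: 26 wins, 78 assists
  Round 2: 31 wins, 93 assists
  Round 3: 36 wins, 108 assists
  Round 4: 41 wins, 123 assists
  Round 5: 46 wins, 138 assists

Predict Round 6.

51 wins, 153 assists

For the wins, +5 each step: 26, 31, 36, 41, 46 → 51.
Assists: 78, 93, 108, 123, 138 → 153 (always 3 × the wins).
So the next row is 51 wins, 153 assists.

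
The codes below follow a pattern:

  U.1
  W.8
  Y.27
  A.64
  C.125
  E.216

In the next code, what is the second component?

Letter: U, W, Y, A, C, E → G (letters move forward 2 places in the alphabet, wrapping Z→A).
For the second component, perfect cubes: 1³, 2³, 3³, …: 1, 8, 27, 64, 125, 216 → 343.

343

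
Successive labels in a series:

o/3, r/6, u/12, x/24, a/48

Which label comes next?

d/96

Letter — letters move forward 3 places in the alphabet, wrapping Z→A: o, r, u, x, a → d.
Second component — ×2 each step: 3, 6, 12, 24, 48 → 96.
So the next label is d/96.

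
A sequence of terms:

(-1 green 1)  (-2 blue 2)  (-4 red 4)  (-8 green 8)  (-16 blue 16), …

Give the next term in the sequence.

(-32 red 32)

First component — ×2 each step: -1, -2, -4, -8, -16 → -32.
Colour: green, blue, red, green, blue → red (repeats green → blue → red).
Third component: ×2 each step, so 1, 2, 4, 8, 16 → 32.
So the next term is (-32 red 32).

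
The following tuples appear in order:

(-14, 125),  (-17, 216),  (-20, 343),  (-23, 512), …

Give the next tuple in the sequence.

(-26, 729)

First slot: -14, -17, -20, -23 → -26 (−3 each step).
For the second slot, perfect cubes: 5³, 6³, 7³, …: 125, 216, 343, 512 → 729.
So the next tuple is (-26, 729).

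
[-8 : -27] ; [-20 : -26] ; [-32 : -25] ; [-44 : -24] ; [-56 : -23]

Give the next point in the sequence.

[-68 : -22]

First slot — −12 each step: -8, -20, -32, -44, -56 → -68.
For the second slot, +1 each step: -27, -26, -25, -24, -23 → -22.
So the next point is [-68 : -22].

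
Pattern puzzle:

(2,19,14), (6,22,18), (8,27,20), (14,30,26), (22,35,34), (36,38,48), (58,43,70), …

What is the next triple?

First component: each term is the sum of the two before it, so 2, 6, 8, 14, 22, 36, 58 → 94.
For the second component, alternating steps +3, +5, +3, +5, …: 19, 22, 27, 30, 35, 38, 43 → 46.
Third component: 14, 18, 20, 26, 34, 48, 70 → 106 (always 12 more than the first component).
So the next triple is (94,46,106).

(94,46,106)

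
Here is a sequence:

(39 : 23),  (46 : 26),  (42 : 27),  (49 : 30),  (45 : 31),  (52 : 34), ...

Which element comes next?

(48 : 35)

For the first entry, alternating steps +7, −4, +7, −4, …: 39, 46, 42, 49, 45, 52 → 48.
Second entry: alternating steps +3, +1, +3, +1, …, so 23, 26, 27, 30, 31, 34 → 35.
Putting it together: (48 : 35).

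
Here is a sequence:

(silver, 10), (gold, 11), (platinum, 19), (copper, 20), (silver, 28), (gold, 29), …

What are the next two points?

(platinum, 37), (copper, 38)

Metal: silver, gold, platinum, copper, silver, gold → platinum → copper (repeats silver → gold → platinum → copper).
Second component: 10, 11, 19, 20, 28, 29 → 37 → 38 (alternating steps +1, +8, +1, +8, …).
So the next two points are (platinum, 37) and (copper, 38).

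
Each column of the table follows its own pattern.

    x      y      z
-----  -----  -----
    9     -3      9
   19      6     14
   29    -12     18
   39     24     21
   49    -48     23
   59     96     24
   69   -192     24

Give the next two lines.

79  384  23; 89  -768  21

Column x — +10 each step: 9, 19, 29, 39, 49, 59, 69 → 79 → 89.
Column y — ×(-2) each step: -3, 6, -12, 24, -48, 96, -192 → 384 → -768.
Column z goes 9, 14, 18, 21, 23, 24, 24 → 23 → 21 (differences are 5, 4, 3, … (decreasing by 1 each time)).
Putting the parts together: 79  384  23 and then 89  -768  21.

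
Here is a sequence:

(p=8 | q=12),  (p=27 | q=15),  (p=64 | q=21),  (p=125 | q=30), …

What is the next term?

(p=216 | q=42)

P: perfect cubes: 2³, 3³, 4³, …; 8, 27, 64, 125 → 216.
For the q, differences are 3, 6, 9, … (increasing by 3 each time): 12, 15, 21, 30 → 42.
So the next term is (p=216 | q=42).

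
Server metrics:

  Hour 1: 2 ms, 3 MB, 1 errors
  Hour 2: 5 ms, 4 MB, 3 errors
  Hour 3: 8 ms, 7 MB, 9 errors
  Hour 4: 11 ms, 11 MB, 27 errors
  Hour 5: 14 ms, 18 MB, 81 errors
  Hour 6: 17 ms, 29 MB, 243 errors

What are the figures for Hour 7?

20 ms, 47 MB, 729 errors

Ms: +3 each step; 2, 5, 8, 11, 14, 17 → 20.
MB: each term is the sum of the two before it, so 3, 4, 7, 11, 18, 29 → 47.
Errors — ×3 each step: 1, 3, 9, 27, 81, 243 → 729.
Putting it together: 20 ms, 47 MB, 729 errors.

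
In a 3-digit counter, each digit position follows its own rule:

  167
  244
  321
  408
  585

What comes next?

First digit goes 1, 2, 3, 4, 5 → 6 (+1 each step, mod 10).
Second digit goes 6, 4, 2, 0, 8 → 6 (−2 each step, mod 10).
Third digit goes 7, 4, 1, 8, 5 → 2 (−3 each step, mod 10).
So the next label is 662.

662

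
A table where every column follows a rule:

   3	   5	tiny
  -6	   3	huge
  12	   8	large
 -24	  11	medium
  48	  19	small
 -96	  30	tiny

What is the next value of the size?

huge

First component: ×(-2) each step, so 3, -6, 12, -24, 48, -96 → 192.
Second component: each term is the sum of the two before it; 5, 3, 8, 11, 19, 30 → 49.
Size: repeats tiny → huge → large → medium → small; tiny, huge, large, medium, small, tiny → huge.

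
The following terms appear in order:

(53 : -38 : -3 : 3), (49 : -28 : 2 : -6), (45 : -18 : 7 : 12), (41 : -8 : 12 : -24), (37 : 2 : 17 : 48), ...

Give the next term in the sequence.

First component: 53, 49, 45, 41, 37 → 33 (−4 each step).
Second component: -38, -28, -18, -8, 2 → 12 (+10 each step).
Third component: -3, 2, 7, 12, 17 → 22 (+5 each step).
For the fourth component, ×(-2) each step: 3, -6, 12, -24, 48 → -96.
Putting it together: (33 : 12 : 22 : -96).

(33 : 12 : 22 : -96)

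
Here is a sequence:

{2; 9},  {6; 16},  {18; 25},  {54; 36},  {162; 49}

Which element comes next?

{486; 64}

For the first value, ×3 each step: 2, 6, 18, 54, 162 → 486.
Second value: 9, 16, 25, 36, 49 → 64 (perfect squares: 3², 4², 5², …).
Putting it together: {486; 64}.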